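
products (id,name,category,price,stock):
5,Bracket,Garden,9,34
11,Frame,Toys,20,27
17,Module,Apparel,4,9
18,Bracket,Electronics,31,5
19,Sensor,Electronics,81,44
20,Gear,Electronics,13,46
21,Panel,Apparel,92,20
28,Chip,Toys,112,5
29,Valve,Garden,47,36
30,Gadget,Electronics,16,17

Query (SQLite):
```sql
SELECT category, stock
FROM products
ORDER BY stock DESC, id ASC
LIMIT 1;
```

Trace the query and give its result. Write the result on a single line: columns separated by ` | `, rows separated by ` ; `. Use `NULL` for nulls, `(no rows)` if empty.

Electronics | 46

Sort by stock desc, tiebreak id asc: (46, id=20), (44, id=19), (36, id=29), (34, id=5) …. Take first 1.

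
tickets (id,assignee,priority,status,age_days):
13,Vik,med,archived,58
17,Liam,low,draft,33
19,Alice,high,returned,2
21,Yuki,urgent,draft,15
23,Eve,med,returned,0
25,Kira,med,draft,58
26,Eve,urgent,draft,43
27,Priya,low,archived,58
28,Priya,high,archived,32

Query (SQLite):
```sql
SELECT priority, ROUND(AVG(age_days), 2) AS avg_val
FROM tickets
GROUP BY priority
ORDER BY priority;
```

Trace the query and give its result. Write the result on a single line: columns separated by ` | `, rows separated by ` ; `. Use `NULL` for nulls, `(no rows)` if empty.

high | 17 ; low | 45.5 ; med | 38.67 ; urgent | 29

Partition tickets by priority; compute ROUND(AVG(age_days), 2) within each group.
  high: ids {19, 28} → ROUND(AVG(age_days), 2)=17
  low: ids {17, 27} → ROUND(AVG(age_days), 2)=45.5
  med: ids {13, 23, 25} → ROUND(AVG(age_days), 2)=38.67
  urgent: ids {21, 26} → ROUND(AVG(age_days), 2)=29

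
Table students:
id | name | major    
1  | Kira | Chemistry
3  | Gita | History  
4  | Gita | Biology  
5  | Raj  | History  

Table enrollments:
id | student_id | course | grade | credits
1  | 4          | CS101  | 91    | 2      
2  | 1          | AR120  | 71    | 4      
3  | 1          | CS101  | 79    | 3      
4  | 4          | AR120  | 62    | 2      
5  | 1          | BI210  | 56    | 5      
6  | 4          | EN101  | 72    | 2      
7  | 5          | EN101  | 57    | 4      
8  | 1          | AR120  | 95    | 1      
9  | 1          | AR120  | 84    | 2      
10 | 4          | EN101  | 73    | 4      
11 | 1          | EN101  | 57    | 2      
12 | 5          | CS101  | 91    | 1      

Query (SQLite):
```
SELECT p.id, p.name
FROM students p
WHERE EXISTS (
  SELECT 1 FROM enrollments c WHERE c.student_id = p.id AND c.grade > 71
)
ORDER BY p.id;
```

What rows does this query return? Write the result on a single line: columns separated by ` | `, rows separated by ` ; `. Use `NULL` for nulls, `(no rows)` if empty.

1 | Kira ; 4 | Gita ; 5 | Raj

For each students row, check whether any enrollments with matching student_id has grade > 71.
Keep rows where that is true.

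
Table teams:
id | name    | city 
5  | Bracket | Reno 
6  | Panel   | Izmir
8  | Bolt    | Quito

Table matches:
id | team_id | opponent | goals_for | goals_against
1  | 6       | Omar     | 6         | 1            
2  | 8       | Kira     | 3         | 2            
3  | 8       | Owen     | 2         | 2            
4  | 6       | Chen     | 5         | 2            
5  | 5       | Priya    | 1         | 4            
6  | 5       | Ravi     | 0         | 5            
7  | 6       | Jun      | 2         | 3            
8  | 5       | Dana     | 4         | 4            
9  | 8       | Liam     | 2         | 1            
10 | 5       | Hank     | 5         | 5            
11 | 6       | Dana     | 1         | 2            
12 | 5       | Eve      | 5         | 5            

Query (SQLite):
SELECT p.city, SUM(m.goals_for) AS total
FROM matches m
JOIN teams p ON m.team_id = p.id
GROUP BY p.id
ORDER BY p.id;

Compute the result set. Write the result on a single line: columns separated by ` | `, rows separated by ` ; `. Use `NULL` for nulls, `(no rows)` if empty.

Join each matches row to its teams via team_id.
Group joined rows by teams.id; compute SUM(m.goals_for) per group.
  5: ids {5, 6, 8, 10, 12} → SUM(m.goals_for)=15
  6: ids {1, 4, 7, 11} → SUM(m.goals_for)=14
  8: ids {2, 3, 9} → SUM(m.goals_for)=7

Reno | 15 ; Izmir | 14 ; Quito | 7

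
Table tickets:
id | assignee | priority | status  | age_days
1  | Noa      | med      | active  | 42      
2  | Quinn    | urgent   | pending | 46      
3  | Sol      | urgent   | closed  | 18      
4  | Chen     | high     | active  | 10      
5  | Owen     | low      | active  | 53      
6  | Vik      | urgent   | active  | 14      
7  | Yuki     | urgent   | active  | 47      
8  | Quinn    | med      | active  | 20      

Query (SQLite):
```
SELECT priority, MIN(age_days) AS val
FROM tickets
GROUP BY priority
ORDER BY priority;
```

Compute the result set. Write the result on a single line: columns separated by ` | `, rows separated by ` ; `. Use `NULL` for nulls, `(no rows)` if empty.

high | 10 ; low | 53 ; med | 20 ; urgent | 14

Partition tickets by priority; compute MIN(age_days) within each group.
  high: ids {4} → MIN(age_days)=10
  low: ids {5} → MIN(age_days)=53
  med: ids {1, 8} → MIN(age_days)=20
  urgent: ids {2, 3, 6, 7} → MIN(age_days)=14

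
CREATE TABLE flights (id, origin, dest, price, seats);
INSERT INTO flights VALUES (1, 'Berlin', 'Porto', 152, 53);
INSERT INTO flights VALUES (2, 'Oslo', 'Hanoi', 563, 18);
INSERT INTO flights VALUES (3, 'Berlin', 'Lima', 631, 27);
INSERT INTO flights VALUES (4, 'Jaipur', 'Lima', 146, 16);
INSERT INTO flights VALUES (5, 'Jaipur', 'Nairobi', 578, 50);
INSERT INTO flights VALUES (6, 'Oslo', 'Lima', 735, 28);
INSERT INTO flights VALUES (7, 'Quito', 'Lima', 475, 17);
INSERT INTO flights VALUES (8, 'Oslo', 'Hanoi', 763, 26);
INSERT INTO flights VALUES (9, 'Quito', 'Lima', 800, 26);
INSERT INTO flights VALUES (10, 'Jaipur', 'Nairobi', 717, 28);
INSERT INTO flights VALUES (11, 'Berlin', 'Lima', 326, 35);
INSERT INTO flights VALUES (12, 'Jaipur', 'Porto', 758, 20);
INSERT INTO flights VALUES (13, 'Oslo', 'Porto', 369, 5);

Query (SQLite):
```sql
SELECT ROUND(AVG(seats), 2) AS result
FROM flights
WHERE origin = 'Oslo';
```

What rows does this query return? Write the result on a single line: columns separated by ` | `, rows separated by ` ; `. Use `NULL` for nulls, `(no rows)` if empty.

19.25

Rows where origin='Oslo' → seats values: [18, 28, 26, 5].
AVG = 77 / 4 (rounded to 2 dp).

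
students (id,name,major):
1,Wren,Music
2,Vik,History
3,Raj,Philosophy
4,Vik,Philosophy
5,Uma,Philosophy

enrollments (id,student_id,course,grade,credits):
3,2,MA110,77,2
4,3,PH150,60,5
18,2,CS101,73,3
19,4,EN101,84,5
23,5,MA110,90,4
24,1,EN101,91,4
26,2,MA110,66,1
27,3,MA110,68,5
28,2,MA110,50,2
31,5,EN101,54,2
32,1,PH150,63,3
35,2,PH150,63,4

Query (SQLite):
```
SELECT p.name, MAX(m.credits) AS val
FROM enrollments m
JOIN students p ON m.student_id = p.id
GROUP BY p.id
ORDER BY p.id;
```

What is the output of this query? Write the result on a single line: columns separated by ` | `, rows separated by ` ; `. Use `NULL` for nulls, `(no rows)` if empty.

Join each enrollments row to its students via student_id.
Group joined rows by students.id; compute MAX(m.credits) per group.
  1: ids {24, 32} → MAX(m.credits)=4
  2: ids {3, 18, 26, 28, 35} → MAX(m.credits)=4
  3: ids {4, 27} → MAX(m.credits)=5
  4: ids {19} → MAX(m.credits)=5
  5: ids {23, 31} → MAX(m.credits)=4

Wren | 4 ; Vik | 4 ; Raj | 5 ; Vik | 5 ; Uma | 4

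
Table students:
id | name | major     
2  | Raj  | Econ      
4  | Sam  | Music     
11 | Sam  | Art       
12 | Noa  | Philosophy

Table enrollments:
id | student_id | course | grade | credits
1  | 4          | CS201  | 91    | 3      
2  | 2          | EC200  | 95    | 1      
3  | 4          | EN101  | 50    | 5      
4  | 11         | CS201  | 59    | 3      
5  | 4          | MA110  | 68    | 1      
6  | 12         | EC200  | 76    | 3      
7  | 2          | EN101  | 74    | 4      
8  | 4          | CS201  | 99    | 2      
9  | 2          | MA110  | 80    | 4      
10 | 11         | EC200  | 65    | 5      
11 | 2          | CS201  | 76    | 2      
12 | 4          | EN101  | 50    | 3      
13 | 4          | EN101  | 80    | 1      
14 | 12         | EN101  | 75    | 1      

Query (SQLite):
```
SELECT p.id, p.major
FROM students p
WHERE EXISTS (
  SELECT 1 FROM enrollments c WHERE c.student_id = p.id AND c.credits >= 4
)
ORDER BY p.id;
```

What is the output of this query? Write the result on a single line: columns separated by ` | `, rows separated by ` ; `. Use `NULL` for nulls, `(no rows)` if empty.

2 | Econ ; 4 | Music ; 11 | Art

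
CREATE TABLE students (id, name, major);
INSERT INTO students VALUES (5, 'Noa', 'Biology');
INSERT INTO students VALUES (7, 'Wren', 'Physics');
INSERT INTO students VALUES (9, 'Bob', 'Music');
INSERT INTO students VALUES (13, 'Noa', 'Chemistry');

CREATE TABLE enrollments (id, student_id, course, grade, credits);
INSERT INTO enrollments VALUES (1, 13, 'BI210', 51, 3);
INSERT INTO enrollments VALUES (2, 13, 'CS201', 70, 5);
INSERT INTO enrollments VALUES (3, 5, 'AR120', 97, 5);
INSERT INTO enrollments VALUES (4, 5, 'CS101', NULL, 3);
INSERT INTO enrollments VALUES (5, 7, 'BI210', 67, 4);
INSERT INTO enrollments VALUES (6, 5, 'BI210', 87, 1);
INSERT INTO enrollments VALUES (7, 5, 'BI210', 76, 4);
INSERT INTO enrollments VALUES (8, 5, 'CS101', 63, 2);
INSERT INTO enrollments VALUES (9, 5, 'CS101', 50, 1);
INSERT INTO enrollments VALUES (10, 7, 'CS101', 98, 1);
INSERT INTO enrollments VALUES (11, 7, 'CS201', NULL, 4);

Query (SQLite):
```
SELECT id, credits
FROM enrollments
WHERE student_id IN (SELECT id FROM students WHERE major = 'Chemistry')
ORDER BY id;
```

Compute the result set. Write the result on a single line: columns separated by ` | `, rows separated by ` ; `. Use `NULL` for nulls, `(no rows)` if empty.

Inner query: students.id where major = 'Chemistry'.
Outer: keep enrollments rows whose student_id is in that set.
Inner query → {13}

1 | 3 ; 2 | 5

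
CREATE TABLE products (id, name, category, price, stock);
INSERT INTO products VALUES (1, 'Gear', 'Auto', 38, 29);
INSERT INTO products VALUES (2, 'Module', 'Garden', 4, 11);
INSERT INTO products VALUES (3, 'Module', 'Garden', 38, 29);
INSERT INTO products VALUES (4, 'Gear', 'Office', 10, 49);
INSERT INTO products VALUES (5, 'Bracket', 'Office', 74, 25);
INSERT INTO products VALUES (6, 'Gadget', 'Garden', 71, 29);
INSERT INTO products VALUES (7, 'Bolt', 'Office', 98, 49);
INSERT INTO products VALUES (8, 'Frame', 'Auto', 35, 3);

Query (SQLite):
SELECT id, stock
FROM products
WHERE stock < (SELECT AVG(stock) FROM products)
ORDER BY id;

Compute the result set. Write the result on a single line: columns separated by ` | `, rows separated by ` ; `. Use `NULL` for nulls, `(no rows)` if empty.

2 | 11 ; 5 | 25 ; 8 | 3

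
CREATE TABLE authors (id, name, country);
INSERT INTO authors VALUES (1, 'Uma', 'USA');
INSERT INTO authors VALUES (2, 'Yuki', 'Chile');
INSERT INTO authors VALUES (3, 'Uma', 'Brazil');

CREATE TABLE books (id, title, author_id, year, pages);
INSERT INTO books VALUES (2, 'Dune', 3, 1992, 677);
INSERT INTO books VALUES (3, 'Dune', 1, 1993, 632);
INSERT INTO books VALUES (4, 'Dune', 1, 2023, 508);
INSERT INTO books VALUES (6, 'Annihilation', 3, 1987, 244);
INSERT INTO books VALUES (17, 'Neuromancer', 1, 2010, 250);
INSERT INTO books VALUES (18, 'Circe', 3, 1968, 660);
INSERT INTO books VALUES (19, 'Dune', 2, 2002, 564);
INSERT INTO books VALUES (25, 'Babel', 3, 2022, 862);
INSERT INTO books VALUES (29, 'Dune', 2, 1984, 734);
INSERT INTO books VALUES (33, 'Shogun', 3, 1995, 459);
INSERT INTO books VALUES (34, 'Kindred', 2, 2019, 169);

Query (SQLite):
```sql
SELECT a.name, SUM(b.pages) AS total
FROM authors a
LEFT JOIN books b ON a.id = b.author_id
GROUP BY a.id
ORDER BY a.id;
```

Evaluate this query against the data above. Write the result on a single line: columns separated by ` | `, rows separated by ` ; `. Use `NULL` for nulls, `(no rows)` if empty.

LEFT JOIN keeps every authors row; unmatched ones get NULL for books columns.
Group by authors.id and compute SUM(b.pages). SUM over an all-NULL group is NULL.
  1: ids {3, 4, 17} → SUM(b.pages)=1390
  2: ids {19, 29, 34} → SUM(b.pages)=1467
  3: ids {2, 6, 18, 25, 33} → SUM(b.pages)=2902

Uma | 1390 ; Yuki | 1467 ; Uma | 2902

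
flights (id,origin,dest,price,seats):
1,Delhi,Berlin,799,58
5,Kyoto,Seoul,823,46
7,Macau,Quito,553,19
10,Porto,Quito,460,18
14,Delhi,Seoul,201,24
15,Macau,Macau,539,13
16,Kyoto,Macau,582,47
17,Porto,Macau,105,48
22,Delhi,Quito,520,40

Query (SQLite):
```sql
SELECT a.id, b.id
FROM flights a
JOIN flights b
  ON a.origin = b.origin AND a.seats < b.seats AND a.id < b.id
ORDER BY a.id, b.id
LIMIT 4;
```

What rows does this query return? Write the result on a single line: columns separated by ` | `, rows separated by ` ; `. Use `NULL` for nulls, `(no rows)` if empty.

5 | 16 ; 10 | 17 ; 14 | 22

Pairs (a,b) with same origin, a.seats < b.seats, a.id < b.id.
origin groups: Delhi:{1,14,22} Kyoto:{5,16} Macau:{7,15} Porto:{10,17}
Ordered by (a.id, b.id); first 4.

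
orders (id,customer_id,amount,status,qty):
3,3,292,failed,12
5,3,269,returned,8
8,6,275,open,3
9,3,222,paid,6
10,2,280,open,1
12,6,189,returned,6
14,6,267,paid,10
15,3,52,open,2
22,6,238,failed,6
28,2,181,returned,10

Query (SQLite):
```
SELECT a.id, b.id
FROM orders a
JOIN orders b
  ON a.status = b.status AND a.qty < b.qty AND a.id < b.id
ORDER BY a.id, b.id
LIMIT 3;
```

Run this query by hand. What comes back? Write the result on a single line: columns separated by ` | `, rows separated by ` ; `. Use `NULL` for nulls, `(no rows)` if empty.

5 | 28 ; 9 | 14 ; 10 | 15

Pairs (a,b) with same status, a.qty < b.qty, a.id < b.id.
status groups: failed:{3,22} open:{8,10,15} paid:{9,14} returned:{5,12,28}
Ordered by (a.id, b.id); first 3.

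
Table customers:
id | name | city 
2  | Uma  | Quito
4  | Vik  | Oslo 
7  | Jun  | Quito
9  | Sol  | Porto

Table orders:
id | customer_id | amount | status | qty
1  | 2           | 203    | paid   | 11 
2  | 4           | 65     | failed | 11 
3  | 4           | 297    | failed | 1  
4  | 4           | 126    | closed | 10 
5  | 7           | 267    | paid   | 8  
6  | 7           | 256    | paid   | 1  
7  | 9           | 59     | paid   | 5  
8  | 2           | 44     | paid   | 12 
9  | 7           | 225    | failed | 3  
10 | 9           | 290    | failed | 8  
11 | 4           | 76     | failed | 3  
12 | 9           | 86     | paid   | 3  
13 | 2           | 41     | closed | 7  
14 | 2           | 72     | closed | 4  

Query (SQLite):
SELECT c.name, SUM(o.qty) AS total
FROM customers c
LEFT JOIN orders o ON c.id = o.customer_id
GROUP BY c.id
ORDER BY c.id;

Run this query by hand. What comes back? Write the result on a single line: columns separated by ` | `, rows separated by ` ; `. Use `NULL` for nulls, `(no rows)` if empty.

Uma | 34 ; Vik | 25 ; Jun | 12 ; Sol | 16

LEFT JOIN keeps every customers row; unmatched ones get NULL for orders columns.
Group by customers.id and compute SUM(o.qty). SUM over an all-NULL group is NULL.
  2: ids {1, 8, 13, 14} → SUM(o.qty)=34
  4: ids {2, 3, 4, 11} → SUM(o.qty)=25
  7: ids {5, 6, 9} → SUM(o.qty)=12
  9: ids {7, 10, 12} → SUM(o.qty)=16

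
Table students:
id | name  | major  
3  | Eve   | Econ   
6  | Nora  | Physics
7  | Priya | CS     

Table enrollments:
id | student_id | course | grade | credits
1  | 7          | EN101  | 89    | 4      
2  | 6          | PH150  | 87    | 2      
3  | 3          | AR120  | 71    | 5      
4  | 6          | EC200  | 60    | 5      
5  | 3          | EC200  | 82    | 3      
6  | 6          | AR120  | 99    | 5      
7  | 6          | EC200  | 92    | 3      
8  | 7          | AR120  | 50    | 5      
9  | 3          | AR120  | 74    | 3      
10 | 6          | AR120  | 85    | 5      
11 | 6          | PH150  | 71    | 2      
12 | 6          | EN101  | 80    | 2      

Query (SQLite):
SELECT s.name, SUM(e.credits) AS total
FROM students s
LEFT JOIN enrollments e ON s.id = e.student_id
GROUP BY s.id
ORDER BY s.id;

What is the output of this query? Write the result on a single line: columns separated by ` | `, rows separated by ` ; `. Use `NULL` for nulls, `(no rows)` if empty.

LEFT JOIN keeps every students row; unmatched ones get NULL for enrollments columns.
Group by students.id and compute SUM(e.credits). SUM over an all-NULL group is NULL.
  3: ids {3, 5, 9} → SUM(e.credits)=11
  6: ids {2, 4, 6, 7, 10, 11, 12} → SUM(e.credits)=24
  7: ids {1, 8} → SUM(e.credits)=9

Eve | 11 ; Nora | 24 ; Priya | 9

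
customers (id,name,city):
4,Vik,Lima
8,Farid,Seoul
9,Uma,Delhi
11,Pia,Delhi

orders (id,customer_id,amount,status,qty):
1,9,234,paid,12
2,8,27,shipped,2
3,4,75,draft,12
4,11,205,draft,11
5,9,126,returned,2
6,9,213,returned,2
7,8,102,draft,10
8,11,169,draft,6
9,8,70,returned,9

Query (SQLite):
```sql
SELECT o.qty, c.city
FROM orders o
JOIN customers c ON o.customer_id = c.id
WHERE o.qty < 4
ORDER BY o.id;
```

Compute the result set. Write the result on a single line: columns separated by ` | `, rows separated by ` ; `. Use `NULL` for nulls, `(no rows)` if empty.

2 | Seoul ; 2 | Delhi ; 2 | Delhi

Each orders row matches the customers row where customer_id = customers.id.
Then keep rows with o.qty < 4.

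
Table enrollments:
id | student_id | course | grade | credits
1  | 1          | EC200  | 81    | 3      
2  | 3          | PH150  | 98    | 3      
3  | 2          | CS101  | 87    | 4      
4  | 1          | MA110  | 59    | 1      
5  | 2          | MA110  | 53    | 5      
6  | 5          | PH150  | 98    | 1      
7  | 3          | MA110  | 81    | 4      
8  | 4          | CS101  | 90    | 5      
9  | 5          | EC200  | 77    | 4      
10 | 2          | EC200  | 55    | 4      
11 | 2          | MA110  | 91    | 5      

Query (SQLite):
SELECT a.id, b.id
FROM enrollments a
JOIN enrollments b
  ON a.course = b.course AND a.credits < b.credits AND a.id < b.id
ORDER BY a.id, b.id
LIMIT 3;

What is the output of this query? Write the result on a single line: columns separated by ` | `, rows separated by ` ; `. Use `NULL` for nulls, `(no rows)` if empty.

Pairs (a,b) with same course, a.credits < b.credits, a.id < b.id.
course groups: CS101:{3,8} EC200:{1,9,10} MA110:{4,5,7,11} PH150:{2,6}
Ordered by (a.id, b.id); first 3.

1 | 9 ; 1 | 10 ; 3 | 8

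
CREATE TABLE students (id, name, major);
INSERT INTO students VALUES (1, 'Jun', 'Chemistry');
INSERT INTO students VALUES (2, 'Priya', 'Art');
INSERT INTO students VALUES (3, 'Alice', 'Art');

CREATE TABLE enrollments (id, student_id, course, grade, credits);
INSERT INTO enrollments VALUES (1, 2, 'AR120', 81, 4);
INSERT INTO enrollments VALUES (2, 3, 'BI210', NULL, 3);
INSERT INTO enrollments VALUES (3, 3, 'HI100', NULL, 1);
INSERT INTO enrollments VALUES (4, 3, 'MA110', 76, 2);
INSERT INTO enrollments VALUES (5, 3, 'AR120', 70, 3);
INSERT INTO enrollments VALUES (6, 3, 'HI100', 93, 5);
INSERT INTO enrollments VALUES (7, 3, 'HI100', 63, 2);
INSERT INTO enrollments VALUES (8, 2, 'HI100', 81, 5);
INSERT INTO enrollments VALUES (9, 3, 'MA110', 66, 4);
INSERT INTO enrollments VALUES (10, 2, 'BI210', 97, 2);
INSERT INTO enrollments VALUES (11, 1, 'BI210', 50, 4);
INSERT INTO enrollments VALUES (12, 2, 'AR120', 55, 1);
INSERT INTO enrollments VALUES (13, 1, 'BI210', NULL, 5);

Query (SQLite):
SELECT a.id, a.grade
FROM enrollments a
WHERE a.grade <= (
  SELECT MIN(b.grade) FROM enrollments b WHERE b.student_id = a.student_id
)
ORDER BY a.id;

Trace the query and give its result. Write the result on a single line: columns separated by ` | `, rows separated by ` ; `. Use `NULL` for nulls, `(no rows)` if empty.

7 | 63 ; 11 | 50 ; 12 | 55

For each enrollments row a, compute MIN(grade) over rows sharing a.student_id.
Keep row a if a.grade <= that per-group MIN.
  student_id=1: MIN(grade) = 50
  student_id=2: MIN(grade) = 55
  student_id=3: MIN(grade) = 63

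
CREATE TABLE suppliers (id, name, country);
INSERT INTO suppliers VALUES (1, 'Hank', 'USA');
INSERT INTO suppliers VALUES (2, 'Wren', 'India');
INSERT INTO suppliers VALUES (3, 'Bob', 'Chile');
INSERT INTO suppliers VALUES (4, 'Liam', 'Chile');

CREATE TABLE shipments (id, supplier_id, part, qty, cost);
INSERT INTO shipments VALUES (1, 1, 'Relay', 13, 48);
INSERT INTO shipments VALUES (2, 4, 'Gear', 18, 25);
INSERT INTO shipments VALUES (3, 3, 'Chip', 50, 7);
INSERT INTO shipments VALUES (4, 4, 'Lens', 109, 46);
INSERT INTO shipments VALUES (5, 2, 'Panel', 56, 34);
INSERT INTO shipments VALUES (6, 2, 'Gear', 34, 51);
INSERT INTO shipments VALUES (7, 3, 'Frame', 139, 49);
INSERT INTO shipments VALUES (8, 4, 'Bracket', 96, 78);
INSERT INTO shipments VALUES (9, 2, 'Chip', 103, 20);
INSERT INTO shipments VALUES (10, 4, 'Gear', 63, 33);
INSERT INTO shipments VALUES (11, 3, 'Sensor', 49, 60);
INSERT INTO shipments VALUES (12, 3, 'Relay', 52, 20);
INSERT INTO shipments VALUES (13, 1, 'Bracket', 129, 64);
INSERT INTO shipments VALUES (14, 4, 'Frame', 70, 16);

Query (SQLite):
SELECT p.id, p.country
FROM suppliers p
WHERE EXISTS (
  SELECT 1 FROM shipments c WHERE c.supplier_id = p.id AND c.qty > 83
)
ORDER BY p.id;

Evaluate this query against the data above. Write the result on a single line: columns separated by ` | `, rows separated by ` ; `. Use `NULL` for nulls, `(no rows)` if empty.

For each suppliers row, check whether any shipments with matching supplier_id has qty > 83.
Keep rows where that is true.

1 | USA ; 2 | India ; 3 | Chile ; 4 | Chile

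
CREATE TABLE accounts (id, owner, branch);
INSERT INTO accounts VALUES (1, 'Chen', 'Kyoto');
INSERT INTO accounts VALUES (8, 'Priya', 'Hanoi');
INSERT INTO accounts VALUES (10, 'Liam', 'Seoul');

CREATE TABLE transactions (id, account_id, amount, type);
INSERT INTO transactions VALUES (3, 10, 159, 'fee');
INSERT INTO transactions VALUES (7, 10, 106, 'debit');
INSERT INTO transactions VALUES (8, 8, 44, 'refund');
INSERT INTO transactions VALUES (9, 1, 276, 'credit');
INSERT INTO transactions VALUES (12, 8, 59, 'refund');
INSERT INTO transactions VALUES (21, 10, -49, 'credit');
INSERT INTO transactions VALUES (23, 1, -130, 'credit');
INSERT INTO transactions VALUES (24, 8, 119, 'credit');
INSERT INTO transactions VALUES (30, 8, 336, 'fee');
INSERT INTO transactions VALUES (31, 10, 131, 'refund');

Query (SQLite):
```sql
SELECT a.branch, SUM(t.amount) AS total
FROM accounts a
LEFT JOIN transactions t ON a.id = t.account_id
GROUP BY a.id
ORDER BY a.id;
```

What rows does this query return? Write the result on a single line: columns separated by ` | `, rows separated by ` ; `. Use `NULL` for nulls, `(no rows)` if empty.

LEFT JOIN keeps every accounts row; unmatched ones get NULL for transactions columns.
Group by accounts.id and compute SUM(t.amount). SUM over an all-NULL group is NULL.
  1: ids {9, 23} → SUM(t.amount)=146
  8: ids {8, 12, 24, 30} → SUM(t.amount)=558
  10: ids {3, 7, 21, 31} → SUM(t.amount)=347

Kyoto | 146 ; Hanoi | 558 ; Seoul | 347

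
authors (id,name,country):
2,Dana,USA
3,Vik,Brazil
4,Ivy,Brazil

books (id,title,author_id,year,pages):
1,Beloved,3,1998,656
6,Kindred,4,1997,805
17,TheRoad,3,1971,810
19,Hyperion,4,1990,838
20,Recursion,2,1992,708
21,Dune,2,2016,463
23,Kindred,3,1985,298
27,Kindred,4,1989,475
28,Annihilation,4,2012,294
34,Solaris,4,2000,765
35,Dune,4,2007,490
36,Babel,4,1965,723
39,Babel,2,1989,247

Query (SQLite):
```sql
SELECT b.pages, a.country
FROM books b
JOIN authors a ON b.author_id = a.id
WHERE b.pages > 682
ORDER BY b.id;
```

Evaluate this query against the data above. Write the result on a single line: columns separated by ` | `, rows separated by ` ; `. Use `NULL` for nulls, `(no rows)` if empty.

805 | Brazil ; 810 | Brazil ; 838 | Brazil ; 708 | USA ; 765 | Brazil ; 723 | Brazil

Each books row matches the authors row where author_id = authors.id.
Then keep rows with b.pages > 682.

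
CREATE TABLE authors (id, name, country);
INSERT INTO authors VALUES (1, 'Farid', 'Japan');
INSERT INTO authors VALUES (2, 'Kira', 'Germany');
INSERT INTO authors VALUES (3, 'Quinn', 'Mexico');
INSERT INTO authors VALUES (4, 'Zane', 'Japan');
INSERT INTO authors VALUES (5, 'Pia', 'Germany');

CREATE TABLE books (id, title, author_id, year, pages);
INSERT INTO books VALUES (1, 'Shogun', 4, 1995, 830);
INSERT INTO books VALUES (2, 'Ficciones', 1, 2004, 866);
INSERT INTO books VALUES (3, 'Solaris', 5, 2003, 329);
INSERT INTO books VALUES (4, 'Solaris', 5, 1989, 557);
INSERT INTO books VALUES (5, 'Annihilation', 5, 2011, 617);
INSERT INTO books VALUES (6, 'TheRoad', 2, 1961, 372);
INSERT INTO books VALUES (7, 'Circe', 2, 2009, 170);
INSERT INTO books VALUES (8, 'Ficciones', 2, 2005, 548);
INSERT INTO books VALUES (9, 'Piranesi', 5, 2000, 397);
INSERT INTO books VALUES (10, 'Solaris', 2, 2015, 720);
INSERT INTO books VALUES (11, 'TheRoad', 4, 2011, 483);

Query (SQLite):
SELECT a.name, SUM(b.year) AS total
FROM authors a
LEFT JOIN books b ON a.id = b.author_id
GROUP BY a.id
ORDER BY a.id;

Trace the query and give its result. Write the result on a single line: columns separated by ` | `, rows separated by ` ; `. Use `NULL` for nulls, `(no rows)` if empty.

Farid | 2004 ; Kira | 7990 ; Quinn | NULL ; Zane | 4006 ; Pia | 8003

LEFT JOIN keeps every authors row; unmatched ones get NULL for books columns.
Group by authors.id and compute SUM(b.year). SUM over an all-NULL group is NULL.
  1: ids {2} → SUM(b.year)=2004
  2: ids {6, 7, 8, 10} → SUM(b.year)=7990
  3: ids {—} → SUM(b.year)=NULL
  4: ids {1, 11} → SUM(b.year)=4006
  5: ids {3, 4, 5, 9} → SUM(b.year)=8003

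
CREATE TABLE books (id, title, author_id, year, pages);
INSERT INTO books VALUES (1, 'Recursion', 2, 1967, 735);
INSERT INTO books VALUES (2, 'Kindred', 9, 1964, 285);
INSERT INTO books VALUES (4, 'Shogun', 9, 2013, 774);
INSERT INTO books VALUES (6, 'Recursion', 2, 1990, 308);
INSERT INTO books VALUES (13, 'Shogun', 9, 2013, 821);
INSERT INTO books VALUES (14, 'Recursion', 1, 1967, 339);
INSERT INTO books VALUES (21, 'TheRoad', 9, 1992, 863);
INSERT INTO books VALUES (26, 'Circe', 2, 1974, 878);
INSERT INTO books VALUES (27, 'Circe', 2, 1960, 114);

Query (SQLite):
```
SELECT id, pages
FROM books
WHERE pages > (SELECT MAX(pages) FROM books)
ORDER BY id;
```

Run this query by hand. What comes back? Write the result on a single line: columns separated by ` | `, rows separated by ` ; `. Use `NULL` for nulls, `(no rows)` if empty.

(no rows)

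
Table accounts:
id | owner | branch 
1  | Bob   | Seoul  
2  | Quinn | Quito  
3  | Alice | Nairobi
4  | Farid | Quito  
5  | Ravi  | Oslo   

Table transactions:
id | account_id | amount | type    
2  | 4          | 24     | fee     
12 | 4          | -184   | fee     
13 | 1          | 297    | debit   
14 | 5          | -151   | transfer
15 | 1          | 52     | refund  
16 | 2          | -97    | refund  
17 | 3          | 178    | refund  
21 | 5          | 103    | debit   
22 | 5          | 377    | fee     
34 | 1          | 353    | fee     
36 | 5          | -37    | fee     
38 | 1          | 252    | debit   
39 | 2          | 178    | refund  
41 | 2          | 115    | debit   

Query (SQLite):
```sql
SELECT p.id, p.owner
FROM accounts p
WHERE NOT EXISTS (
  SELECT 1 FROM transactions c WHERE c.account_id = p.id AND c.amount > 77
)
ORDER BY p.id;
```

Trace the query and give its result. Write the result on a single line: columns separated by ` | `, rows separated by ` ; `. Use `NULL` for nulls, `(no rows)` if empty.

4 | Farid

For each accounts row, check whether any transactions with matching account_id has amount > 77.
Keep rows where that is false.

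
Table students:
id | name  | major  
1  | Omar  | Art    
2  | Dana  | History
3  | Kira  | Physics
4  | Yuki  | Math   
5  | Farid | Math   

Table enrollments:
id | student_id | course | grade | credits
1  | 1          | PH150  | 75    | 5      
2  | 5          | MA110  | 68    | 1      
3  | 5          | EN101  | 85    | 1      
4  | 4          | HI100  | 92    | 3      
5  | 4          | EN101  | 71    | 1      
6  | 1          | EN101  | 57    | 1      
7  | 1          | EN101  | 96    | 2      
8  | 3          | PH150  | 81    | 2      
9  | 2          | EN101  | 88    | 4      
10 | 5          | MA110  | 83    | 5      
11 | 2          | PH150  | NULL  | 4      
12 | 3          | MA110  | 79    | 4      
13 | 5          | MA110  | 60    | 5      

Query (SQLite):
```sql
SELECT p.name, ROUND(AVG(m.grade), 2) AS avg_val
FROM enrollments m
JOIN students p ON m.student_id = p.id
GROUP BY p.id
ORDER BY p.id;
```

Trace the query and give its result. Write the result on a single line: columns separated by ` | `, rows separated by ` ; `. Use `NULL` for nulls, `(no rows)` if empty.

Omar | 76 ; Dana | 88 ; Kira | 80 ; Yuki | 81.5 ; Farid | 74

Join each enrollments row to its students via student_id.
Group joined rows by students.id; compute ROUND(AVG(m.grade), 2) per group.
  1: ids {1, 6, 7} → ROUND(AVG(m.grade), 2)=76
  2: ids {9, 11} → ROUND(AVG(m.grade), 2)=88
  3: ids {8, 12} → ROUND(AVG(m.grade), 2)=80
  4: ids {4, 5} → ROUND(AVG(m.grade), 2)=81.5
  5: ids {2, 3, 10, 13} → ROUND(AVG(m.grade), 2)=74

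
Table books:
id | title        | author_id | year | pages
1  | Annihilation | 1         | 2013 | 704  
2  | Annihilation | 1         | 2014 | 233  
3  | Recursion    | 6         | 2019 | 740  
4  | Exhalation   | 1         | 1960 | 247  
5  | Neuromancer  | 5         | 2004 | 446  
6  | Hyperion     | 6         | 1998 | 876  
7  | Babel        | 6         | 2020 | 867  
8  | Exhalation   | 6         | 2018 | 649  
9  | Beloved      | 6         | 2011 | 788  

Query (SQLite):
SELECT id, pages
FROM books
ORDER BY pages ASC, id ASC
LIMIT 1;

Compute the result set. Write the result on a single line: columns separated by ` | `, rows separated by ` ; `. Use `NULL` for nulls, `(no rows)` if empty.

2 | 233

Sort by pages asc, tiebreak id asc: (233, id=2), (247, id=4), (446, id=5), (649, id=8) …. Take first 1.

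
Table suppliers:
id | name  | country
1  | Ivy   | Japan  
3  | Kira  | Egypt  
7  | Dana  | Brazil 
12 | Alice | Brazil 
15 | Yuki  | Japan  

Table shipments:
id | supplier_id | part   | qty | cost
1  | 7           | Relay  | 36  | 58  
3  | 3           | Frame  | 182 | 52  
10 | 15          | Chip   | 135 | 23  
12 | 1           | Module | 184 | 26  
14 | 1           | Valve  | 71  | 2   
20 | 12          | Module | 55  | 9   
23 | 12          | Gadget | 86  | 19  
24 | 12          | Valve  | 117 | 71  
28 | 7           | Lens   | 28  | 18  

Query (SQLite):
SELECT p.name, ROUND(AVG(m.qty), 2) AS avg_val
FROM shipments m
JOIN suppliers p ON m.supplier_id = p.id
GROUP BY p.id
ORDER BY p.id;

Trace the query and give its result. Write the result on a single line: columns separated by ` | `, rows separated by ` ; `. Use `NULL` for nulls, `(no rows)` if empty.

Join each shipments row to its suppliers via supplier_id.
Group joined rows by suppliers.id; compute ROUND(AVG(m.qty), 2) per group.
  1: ids {12, 14} → ROUND(AVG(m.qty), 2)=127.5
  3: ids {3} → ROUND(AVG(m.qty), 2)=182
  7: ids {1, 28} → ROUND(AVG(m.qty), 2)=32
  12: ids {20, 23, 24} → ROUND(AVG(m.qty), 2)=86
  15: ids {10} → ROUND(AVG(m.qty), 2)=135

Ivy | 127.5 ; Kira | 182 ; Dana | 32 ; Alice | 86 ; Yuki | 135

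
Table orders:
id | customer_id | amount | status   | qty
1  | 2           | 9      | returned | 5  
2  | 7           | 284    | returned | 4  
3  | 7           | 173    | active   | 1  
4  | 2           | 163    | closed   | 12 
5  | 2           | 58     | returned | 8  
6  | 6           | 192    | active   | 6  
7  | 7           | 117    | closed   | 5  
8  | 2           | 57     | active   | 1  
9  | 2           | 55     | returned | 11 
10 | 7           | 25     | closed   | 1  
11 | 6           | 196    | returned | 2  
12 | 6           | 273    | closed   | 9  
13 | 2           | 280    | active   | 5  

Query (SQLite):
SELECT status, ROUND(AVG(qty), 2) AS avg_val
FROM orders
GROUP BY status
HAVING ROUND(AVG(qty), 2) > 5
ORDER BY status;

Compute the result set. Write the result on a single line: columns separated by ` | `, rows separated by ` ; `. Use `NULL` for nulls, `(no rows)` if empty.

closed | 6.75 ; returned | 6

Partition orders by status; compute ROUND(AVG(qty), 2) within each group.
HAVING: keep groups where ROUND(AVG(qty), 2) > 5.
  active: ids {3, 6, 8, 13} → ROUND(AVG(qty), 2)=3.25
  closed: ids {4, 7, 10, 12} → ROUND(AVG(qty), 2)=6.75
  returned: ids {1, 2, 5, 9, 11} → ROUND(AVG(qty), 2)=6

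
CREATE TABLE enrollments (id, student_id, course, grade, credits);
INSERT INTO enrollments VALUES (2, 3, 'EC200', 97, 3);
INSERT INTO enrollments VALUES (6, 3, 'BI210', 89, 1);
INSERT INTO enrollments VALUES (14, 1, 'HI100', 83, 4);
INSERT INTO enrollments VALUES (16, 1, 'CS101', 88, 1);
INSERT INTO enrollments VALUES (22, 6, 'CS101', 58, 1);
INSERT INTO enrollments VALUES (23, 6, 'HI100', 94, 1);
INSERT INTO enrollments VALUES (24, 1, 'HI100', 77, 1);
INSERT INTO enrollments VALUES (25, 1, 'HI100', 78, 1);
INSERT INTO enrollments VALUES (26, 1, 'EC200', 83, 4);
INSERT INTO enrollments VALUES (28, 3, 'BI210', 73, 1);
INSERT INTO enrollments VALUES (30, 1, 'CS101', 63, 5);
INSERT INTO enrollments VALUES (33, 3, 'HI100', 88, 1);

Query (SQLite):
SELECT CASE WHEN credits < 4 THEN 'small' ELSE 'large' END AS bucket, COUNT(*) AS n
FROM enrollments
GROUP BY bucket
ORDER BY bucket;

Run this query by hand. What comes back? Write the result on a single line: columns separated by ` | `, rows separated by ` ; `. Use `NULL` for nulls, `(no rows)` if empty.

large | 3 ; small | 9

Bucket rows by credits < 4 → 'small' else 'large'; count each bucket.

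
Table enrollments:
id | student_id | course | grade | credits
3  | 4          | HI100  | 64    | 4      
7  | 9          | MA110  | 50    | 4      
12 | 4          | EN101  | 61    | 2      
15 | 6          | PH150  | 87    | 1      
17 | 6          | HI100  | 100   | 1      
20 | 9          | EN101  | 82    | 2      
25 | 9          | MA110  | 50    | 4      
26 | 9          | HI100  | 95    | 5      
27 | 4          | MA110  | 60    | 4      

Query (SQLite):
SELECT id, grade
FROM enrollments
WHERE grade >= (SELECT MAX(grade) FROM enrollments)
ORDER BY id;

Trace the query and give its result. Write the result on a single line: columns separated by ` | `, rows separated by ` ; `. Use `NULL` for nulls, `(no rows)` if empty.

17 | 100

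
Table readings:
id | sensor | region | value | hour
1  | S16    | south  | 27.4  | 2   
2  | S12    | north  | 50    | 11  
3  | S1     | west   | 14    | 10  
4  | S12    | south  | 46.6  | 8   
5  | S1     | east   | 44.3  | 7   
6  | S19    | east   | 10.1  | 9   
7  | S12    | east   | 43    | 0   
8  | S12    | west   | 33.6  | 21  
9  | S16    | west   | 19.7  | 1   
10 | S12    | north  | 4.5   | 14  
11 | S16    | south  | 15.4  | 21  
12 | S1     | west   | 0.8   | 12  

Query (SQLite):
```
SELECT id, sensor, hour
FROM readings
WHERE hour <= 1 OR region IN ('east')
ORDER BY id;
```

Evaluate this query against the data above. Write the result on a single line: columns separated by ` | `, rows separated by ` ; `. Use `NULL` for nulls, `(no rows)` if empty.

5 | S1 | 7 ; 6 | S19 | 9 ; 7 | S12 | 0 ; 9 | S16 | 1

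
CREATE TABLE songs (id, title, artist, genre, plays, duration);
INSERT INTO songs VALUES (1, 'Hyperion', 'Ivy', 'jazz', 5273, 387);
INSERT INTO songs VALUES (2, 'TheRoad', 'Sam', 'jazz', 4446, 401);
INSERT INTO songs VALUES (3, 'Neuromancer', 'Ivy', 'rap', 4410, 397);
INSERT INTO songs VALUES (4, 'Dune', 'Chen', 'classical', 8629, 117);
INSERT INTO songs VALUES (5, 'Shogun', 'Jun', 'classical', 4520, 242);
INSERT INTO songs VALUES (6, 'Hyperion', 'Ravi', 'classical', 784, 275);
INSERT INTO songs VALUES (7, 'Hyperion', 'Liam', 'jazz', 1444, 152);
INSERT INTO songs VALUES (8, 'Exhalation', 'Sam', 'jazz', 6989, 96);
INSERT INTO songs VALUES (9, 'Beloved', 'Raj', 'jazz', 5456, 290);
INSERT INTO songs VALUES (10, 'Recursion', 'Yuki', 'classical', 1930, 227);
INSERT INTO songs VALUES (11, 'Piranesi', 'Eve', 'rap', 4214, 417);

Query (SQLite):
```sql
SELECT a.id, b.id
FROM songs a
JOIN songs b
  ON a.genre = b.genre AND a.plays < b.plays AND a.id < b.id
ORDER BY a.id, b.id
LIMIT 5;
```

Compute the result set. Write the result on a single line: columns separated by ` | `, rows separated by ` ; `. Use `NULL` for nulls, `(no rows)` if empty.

Pairs (a,b) with same genre, a.plays < b.plays, a.id < b.id.
genre groups: classical:{4,5,6,10} jazz:{1,2,7,8,9} rap:{3,11}
Ordered by (a.id, b.id); first 5.

1 | 8 ; 1 | 9 ; 2 | 8 ; 2 | 9 ; 6 | 10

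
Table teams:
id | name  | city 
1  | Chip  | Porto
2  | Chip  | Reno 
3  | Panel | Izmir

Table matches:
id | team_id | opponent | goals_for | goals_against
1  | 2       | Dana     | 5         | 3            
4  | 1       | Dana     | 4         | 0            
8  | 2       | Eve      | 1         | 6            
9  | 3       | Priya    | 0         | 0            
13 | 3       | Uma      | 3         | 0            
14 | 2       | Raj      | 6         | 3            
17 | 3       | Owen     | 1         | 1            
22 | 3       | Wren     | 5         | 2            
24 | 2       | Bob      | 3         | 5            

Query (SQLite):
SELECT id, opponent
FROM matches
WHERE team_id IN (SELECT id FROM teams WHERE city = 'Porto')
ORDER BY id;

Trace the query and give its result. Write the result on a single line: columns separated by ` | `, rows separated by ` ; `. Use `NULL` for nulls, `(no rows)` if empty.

4 | Dana

Inner query: teams.id where city = 'Porto'.
Outer: keep matches rows whose team_id is in that set.
Inner query → {1}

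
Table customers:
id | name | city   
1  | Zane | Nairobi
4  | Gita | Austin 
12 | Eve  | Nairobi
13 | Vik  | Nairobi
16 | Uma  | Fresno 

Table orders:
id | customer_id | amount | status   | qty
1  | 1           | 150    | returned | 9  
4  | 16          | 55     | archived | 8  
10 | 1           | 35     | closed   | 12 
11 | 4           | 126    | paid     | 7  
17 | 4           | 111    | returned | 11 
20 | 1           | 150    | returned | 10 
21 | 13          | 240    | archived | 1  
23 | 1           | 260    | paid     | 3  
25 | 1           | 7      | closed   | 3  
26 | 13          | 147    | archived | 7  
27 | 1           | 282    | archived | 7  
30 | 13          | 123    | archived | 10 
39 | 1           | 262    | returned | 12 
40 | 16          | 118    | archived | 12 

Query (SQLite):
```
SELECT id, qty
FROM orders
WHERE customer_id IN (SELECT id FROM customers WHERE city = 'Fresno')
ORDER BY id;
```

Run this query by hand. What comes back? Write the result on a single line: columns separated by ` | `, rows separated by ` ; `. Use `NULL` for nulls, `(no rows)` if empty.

4 | 8 ; 40 | 12

Inner query: customers.id where city = 'Fresno'.
Outer: keep orders rows whose customer_id is in that set.
Inner query → {16}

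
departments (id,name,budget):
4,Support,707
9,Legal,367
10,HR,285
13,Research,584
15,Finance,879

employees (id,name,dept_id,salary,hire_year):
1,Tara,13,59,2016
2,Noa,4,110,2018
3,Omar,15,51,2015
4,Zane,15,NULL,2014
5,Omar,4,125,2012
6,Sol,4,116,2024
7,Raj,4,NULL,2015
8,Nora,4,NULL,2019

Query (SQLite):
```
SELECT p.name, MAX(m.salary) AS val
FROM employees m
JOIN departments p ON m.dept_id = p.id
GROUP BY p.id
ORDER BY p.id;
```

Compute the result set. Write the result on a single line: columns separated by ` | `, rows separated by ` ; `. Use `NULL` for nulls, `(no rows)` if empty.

Support | 125 ; Research | 59 ; Finance | 51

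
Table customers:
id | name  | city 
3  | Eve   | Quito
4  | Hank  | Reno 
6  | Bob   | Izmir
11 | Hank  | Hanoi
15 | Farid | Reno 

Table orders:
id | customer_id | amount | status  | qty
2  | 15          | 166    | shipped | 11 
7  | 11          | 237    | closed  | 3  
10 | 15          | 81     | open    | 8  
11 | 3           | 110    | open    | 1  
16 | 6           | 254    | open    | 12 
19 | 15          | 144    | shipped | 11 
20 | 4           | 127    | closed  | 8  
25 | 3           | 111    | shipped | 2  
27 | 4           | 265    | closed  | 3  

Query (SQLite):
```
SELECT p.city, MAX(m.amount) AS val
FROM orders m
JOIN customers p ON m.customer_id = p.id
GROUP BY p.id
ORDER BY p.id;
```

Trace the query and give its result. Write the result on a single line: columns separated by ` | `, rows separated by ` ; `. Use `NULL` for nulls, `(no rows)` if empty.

Quito | 111 ; Reno | 265 ; Izmir | 254 ; Hanoi | 237 ; Reno | 166

Join each orders row to its customers via customer_id.
Group joined rows by customers.id; compute MAX(m.amount) per group.
  3: ids {11, 25} → MAX(m.amount)=111
  4: ids {20, 27} → MAX(m.amount)=265
  6: ids {16} → MAX(m.amount)=254
  11: ids {7} → MAX(m.amount)=237
  15: ids {2, 10, 19} → MAX(m.amount)=166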